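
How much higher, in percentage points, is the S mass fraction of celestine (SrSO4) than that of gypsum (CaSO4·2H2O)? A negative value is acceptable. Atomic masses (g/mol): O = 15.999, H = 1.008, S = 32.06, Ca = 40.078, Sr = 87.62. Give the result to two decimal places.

-1.17 percentage points

M(SrSO4) = 183.676 g/mol, so wt% S = 32.060/183.676 × 100 = 17.45%.
M(CaSO4·2H2O) = 172.164 g/mol, so wt% S = 32.060/172.164 × 100 = 18.62%.
17.45 − 18.62 = -1.17 pp.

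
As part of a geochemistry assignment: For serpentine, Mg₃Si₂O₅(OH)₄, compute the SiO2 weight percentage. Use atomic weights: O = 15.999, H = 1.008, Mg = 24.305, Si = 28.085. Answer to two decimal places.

Molar mass of Mg₃Si₂O₅(OH)₄ = 3*24.305 + 2*28.085 + 9*15.999 + 4*1.008 = 277.108 g/mol.
Each formula unit contains 2 Si, equivalent to 2/1 = 2.0000 mol SiO2.
M(SiO2) = 1×28.085 + 2×15.999 = 60.083 g/mol.
Mass of SiO2 per formula unit = 2.0000 × 60.083 = 120.166 g.
SiO2 wt% = 120.166 / 277.108 × 100 = 43.36%.

43.36 wt%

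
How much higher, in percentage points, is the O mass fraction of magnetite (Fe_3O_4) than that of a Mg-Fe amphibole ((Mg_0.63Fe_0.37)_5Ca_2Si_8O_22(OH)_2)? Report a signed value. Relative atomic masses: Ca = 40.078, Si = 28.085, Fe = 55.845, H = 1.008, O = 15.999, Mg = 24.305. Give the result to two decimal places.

First mineral: 63.996 g O in 231.531 g formula = 27.64 wt% O.
Second mineral: 383.976 g O in 870.702 g formula = 44.10 wt% O.
27.64% − 44.10% gives a difference of -16.46 percentage points.

-16.46 percentage points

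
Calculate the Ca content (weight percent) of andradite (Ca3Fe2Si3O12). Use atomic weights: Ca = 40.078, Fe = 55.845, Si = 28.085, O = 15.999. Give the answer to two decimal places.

Formula mass = 3×40.078 + 2×55.845 + 3×28.085 + 12×15.999 = 508.167 g/mol, of which 120.234 g is Ca.
So Ca makes up 120.234/508.167 = 0.2366 of the mass, i.e. 23.66%.

23.66 weight percent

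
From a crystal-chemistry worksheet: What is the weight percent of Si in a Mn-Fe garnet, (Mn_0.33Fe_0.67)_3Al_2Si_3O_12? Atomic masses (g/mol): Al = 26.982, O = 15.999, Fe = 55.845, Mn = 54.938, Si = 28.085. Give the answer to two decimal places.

16.96 wt%

Formula mass = 0.99×54.938 + 2.01×55.845 + 2×26.982 + 3×28.085 + 12×15.999 = 496.844 g/mol, of which 84.255 g is Si.
So Si makes up 84.255/496.844 = 0.1696 of the mass, i.e. 16.96%.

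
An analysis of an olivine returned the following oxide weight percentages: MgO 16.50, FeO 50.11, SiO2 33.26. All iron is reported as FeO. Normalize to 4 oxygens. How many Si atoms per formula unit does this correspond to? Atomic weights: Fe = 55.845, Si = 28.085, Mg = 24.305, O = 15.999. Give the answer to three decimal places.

MgO (M=40.304): mol = 0.40939; Mg = 0.40939, O = 0.40939.
FeO (M=71.844): mol = 0.69748; Fe = 0.69748, O = 0.69748.
SiO2 (M=60.083): mol = 0.55357; Si = 0.55357, O = 1.10714.
ΣO = 2.21401; factor = 4/ΣO = 1.80668.
Si apfu = 0.55357 × 1.80668 = 1.000.

1.000 Si apfu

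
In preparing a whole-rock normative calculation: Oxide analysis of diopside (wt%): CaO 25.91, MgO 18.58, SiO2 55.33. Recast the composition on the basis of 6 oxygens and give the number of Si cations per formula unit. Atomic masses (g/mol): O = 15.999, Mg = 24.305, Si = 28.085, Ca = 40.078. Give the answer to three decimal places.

25.91 wt% CaO ÷ 56.077 g/mol = 0.46204 mol, giving 0.46204 Ca and 0.46204 O.
18.58 wt% MgO ÷ 40.304 g/mol = 0.46100 mol, giving 0.46100 Mg and 0.46100 O.
55.33 wt% SiO2 ÷ 60.083 g/mol = 0.92089 mol, giving 0.92089 Si and 1.84178 O.
Oxygen sums to 2.76482; scaling by 6/2.76482 = 2.17012 puts the formula on 6 O.
Si: 0.92089 × 2.17012 = 1.998 atoms per formula unit.

1.998 Si apfu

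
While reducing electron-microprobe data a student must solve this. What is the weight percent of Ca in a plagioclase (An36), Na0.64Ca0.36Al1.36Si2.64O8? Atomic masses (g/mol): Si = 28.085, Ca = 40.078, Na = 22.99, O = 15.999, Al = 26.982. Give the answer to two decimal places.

5.38 wt%

Molar mass of Na0.64Ca0.36Al1.36Si2.64O8: 0.64*22.99 + 0.36*40.078 + 1.36*26.982 + 2.64*28.085 + 8*15.999 = 267.974 g/mol.
Mass of Ca per formula unit: 0.36 × 40.078 = 14.428 g.
Weight fraction Ca = 14.428 / 267.974 = 0.0538.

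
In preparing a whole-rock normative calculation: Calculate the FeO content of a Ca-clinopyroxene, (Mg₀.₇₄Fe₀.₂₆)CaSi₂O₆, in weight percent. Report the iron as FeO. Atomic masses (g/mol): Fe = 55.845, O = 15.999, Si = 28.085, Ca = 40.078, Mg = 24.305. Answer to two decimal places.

M((Mg₀.₇₄Fe₀.₂₆)CaSi₂O₆) = 224.747 g/mol; M(FeO) = 71.844 g/mol.
Moles FeO per formula unit = 0.26 Fe ÷ 1 = 0.2600.
FeO fraction = (0.2600 × 71.844) / 224.747 = 18.679/224.747 = 0.0831.

8.31 wt%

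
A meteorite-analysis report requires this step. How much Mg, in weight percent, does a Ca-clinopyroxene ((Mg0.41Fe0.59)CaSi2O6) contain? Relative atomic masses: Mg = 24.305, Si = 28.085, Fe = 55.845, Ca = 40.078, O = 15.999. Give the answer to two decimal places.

Formula mass = 0.41×24.305 + 0.59×55.845 + 1×40.078 + 2×28.085 + 6×15.999 = 235.156 g/mol, of which 9.965 g is Mg.
So Mg makes up 9.965/235.156 = 0.0424 of the mass, i.e. 4.24%.

4.24 weight percent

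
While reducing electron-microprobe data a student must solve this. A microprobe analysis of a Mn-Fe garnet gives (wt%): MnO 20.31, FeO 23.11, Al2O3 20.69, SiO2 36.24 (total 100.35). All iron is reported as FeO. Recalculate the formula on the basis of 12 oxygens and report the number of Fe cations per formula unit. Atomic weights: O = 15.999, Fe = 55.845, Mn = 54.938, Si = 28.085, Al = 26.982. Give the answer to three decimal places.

20.31 wt% MnO ÷ 70.937 g/mol = 0.28631 mol, giving 0.28631 Mn and 0.28631 O.
23.11 wt% FeO ÷ 71.844 g/mol = 0.32167 mol, giving 0.32167 Fe and 0.32167 O.
20.69 wt% Al2O3 ÷ 101.961 g/mol = 0.20292 mol, giving 0.40584 Al and 0.60876 O.
36.24 wt% SiO2 ÷ 60.083 g/mol = 0.60317 mol, giving 0.60317 Si and 1.20634 O.
Oxygen sums to 2.42308; scaling by 12/2.42308 = 4.95237 puts the formula on 12 O.
Fe: 0.32167 × 4.95237 = 1.593 atoms per formula unit.

1.593 Fe apfu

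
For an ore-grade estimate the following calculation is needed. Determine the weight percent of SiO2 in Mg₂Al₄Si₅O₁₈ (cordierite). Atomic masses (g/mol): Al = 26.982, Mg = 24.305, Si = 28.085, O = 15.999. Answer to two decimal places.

51.36 wt%

Molar mass of Mg₂Al₄Si₅O₁₈ = 2*24.305 + 4*26.982 + 5*28.085 + 18*15.999 = 584.945 g/mol.
Each formula unit contains 5 Si, equivalent to 5/1 = 5.0000 mol SiO2.
M(SiO2) = 1×28.085 + 2×15.999 = 60.083 g/mol.
Mass of SiO2 per formula unit = 5.0000 × 60.083 = 300.415 g.
SiO2 wt% = 300.415 / 584.945 × 100 = 51.36%.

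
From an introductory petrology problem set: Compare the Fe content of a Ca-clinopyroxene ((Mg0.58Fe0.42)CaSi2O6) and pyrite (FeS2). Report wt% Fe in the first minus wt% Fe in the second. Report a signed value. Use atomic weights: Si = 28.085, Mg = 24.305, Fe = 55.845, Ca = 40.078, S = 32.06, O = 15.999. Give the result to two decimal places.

-36.34 percentage points

First mineral: 23.455 g Fe in 229.794 g formula = 10.21 wt% Fe.
Second mineral: 55.845 g Fe in 119.965 g formula = 46.55 wt% Fe.
10.21% − 46.55% gives a difference of -36.34 percentage points.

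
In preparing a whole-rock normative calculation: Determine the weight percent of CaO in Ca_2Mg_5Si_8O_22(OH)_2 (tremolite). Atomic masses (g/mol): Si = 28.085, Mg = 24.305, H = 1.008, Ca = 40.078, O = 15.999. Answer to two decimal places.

13.81 wt%

M(Ca_2Mg_5Si_8O_22(OH)_2) = 812.353 g/mol; M(CaO) = 56.077 g/mol.
Moles CaO per formula unit = 2 Ca ÷ 1 = 2.0000.
CaO fraction = (2.0000 × 56.077) / 812.353 = 112.154/812.353 = 0.1381.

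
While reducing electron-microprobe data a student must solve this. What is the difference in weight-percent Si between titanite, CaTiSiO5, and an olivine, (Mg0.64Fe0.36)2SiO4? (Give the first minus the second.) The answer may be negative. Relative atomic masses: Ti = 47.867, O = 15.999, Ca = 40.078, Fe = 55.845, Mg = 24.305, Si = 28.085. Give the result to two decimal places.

Si in CaTiSiO5: molar mass 196.025 g/mol; 1×28.085 = 28.085 g → 14.33 wt%.
Si in (Mg0.64Fe0.36)2SiO4: molar mass 163.400 g/mol; 1×28.085 = 28.085 g → 17.19 wt%.
Difference = 14.33 − 17.19 = -2.86 percentage points.

-2.86 percentage points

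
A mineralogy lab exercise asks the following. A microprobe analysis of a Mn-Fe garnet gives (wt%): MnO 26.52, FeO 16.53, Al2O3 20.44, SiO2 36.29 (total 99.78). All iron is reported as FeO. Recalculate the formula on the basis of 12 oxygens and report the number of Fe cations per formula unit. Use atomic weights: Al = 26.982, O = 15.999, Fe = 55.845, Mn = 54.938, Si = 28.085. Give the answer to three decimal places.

1.144 Fe apfu

26.52 wt% MnO ÷ 70.937 g/mol = 0.37385 mol, giving 0.37385 Mn and 0.37385 O.
16.53 wt% FeO ÷ 71.844 g/mol = 0.23008 mol, giving 0.23008 Fe and 0.23008 O.
20.44 wt% Al2O3 ÷ 101.961 g/mol = 0.20047 mol, giving 0.40094 Al and 0.60141 O.
36.29 wt% SiO2 ÷ 60.083 g/mol = 0.60400 mol, giving 0.60400 Si and 1.20800 O.
Oxygen sums to 2.41334; scaling by 12/2.41334 = 4.97236 puts the formula on 12 O.
Fe: 0.23008 × 4.97236 = 1.144 atoms per formula unit.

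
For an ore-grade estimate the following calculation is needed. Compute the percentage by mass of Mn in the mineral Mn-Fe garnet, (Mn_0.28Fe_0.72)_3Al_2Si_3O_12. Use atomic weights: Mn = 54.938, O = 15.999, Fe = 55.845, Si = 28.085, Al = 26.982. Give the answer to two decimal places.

9.29 wt%

Molar mass of (Mn_0.28Fe_0.72)_3Al_2Si_3O_12: 0.84×54.938 + 2.16×55.845 + 2×26.982 + 3×28.085 + 12×15.999 = 496.980 g/mol.
Mass of Mn per formula unit: 0.84 × 54.938 = 46.148 g.
Weight fraction Mn = 46.148 / 496.980 = 0.0929.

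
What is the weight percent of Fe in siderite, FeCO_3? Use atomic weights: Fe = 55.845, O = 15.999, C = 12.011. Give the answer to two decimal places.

48.20 mass %

Formula mass = 1·55.845 + 1·12.011 + 3·15.999 = 115.853 g/mol, of which 55.845 g is Fe.
So Fe makes up 55.845/115.853 = 0.4820 of the mass, i.e. 48.20%.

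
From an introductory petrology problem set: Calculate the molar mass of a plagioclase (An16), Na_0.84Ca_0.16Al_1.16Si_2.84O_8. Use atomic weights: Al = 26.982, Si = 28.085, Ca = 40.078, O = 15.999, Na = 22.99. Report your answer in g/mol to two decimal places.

The formula mass is the sum 0.84·22.99 + 0.16·40.078 + 1.16·26.982 + 2.84·28.085 + 8·15.999.

264.78 g/mol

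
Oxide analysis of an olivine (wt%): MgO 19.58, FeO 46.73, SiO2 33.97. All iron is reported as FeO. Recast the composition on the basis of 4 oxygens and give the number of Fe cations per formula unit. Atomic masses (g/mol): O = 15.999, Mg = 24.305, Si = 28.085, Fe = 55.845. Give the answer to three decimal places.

MgO: 19.58/40.304 = 0.48581 mol → 0.48581 mol Mg, 0.48581 mol O.
FeO: 46.73/71.844 = 0.65044 mol → 0.65044 mol Fe, 0.65044 mol O.
SiO2: 33.97/60.083 = 0.56538 mol → 0.56538 mol Si, 1.13076 mol O.
Total oxygen = 2.26701 mol. Normalization factor = 4/2.26701 = 1.76444.
Fe per 4 O = 0.65044 × 1.76444 = 1.148.

1.148 Fe apfu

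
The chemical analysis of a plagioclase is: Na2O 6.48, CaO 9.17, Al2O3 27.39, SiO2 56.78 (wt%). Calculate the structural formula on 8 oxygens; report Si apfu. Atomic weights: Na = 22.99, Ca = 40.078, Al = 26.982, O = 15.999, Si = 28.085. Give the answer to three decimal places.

6.48 wt% Na2O ÷ 61.979 g/mol = 0.10455 mol, giving 0.20910 Na and 0.10455 O.
9.17 wt% CaO ÷ 56.077 g/mol = 0.16353 mol, giving 0.16353 Ca and 0.16353 O.
27.39 wt% Al2O3 ÷ 101.961 g/mol = 0.26863 mol, giving 0.53726 Al and 0.80589 O.
56.78 wt% SiO2 ÷ 60.083 g/mol = 0.94503 mol, giving 0.94503 Si and 1.89006 O.
Oxygen sums to 2.96403; scaling by 8/2.96403 = 2.69903 puts the formula on 8 O.
Si: 0.94503 × 2.69903 = 2.551 atoms per formula unit.

2.551 Si apfu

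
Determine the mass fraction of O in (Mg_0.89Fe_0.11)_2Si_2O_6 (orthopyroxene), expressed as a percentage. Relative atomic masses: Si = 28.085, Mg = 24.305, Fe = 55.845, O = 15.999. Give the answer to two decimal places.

46.21 mass %

M((Mg_0.89Fe_0.11)_2Si_2O_6) = 207.713 g/mol.
O contributes 6 × 15.999 = 95.994 g per mole.
95.994/207.713 = 0.4621 → 46.21%.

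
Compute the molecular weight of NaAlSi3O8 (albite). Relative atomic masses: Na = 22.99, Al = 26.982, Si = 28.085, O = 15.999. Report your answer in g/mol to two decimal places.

The formula mass is the sum 1×22.99 + 1×26.982 + 3×28.085 + 8×15.999.

262.22 g/mol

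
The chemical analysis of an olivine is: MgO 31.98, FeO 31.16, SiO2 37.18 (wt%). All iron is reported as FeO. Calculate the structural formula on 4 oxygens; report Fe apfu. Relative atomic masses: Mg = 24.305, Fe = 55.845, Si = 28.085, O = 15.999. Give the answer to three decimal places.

MgO (M=40.304): mol = 0.79347; Mg = 0.79347, O = 0.79347.
FeO (M=71.844): mol = 0.43372; Fe = 0.43372, O = 0.43372.
SiO2 (M=60.083): mol = 0.61881; Si = 0.61881, O = 1.23762.
ΣO = 2.46481; factor = 4/ΣO = 1.62284.
Fe apfu = 0.43372 × 1.62284 = 0.704.

0.704 Fe apfu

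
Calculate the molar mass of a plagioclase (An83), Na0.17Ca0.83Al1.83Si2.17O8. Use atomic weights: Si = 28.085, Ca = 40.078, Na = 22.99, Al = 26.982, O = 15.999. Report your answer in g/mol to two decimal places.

275.49 g/mol

M = 0.17(22.99) + 0.83(40.078) + 1.83(26.982) + 2.17(28.085) + 8(15.999)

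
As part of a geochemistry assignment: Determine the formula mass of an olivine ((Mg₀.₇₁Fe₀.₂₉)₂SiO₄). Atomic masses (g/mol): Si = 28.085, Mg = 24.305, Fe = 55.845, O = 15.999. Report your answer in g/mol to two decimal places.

Mg: 1.42 × 24.305 = 34.5131
Fe: 0.58 × 55.845 = 32.3901
Si: 1 × 28.085 = 28.0850
O: 4 × 15.999 = 63.9960
Summing the contributions gives the formula mass.

158.98 g/mol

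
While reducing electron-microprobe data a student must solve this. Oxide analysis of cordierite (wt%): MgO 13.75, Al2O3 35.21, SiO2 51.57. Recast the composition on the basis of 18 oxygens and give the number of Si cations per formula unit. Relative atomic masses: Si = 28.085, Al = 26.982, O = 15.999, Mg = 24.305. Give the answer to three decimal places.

4.994 Si apfu

13.75 wt% MgO ÷ 40.304 g/mol = 0.34116 mol, giving 0.34116 Mg and 0.34116 O.
35.21 wt% Al2O3 ÷ 101.961 g/mol = 0.34533 mol, giving 0.69066 Al and 1.03599 O.
51.57 wt% SiO2 ÷ 60.083 g/mol = 0.85831 mol, giving 0.85831 Si and 1.71662 O.
Oxygen sums to 3.09377; scaling by 18/3.09377 = 5.81814 puts the formula on 18 O.
Si: 0.85831 × 5.81814 = 4.994 atoms per formula unit.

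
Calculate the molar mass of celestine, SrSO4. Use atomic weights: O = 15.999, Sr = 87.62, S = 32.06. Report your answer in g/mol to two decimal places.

Sr: 1 × 87.62 = 87.6200
S: 1 × 32.06 = 32.0600
O: 4 × 15.999 = 63.9960
Summing the contributions gives the formula mass.

183.68 g/mol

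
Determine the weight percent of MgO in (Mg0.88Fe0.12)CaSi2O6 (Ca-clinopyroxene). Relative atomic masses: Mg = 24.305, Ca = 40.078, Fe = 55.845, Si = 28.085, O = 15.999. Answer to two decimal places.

M((Mg0.88Fe0.12)CaSi2O6) = 220.332 g/mol; M(MgO) = 40.304 g/mol.
Moles MgO per formula unit = 0.88 Mg ÷ 1 = 0.8800.
MgO fraction = (0.8800 × 40.304) / 220.332 = 35.468/220.332 = 0.1610.

16.10 wt%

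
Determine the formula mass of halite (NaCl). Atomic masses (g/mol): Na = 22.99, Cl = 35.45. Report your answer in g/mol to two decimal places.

58.44 g/mol

M = 1*22.99 + 1*35.45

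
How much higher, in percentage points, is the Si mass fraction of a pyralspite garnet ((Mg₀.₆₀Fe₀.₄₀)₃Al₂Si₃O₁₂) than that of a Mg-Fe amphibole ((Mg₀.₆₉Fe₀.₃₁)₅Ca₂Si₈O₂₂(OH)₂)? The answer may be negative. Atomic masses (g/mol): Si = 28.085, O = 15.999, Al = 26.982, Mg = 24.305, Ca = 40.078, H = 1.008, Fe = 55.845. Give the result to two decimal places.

-6.98 percentage points

M((Mg₀.₆₀Fe₀.₄₀)₃Al₂Si₃O₁₂) = 440.970 g/mol, so wt% Si = 84.255/440.970 × 100 = 19.11%.
M((Mg₀.₆₉Fe₀.₃₁)₅Ca₂Si₈O₂₂(OH)₂) = 861.240 g/mol, so wt% Si = 224.680/861.240 × 100 = 26.09%.
19.11 − 26.09 = -6.98 pp.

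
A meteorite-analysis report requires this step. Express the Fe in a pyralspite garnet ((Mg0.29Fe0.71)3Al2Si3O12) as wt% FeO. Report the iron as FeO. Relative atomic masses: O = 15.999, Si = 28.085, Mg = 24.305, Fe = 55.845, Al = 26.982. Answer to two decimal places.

Molar mass of (Mg0.29Fe0.71)3Al2Si3O12 = 0.87*24.305 + 2.13*55.845 + 2*26.982 + 3*28.085 + 12*15.999 = 470.302 g/mol.
Each formula unit contains 2.13 Fe, equivalent to 2.13/1 = 2.1300 mol FeO.
M(FeO) = 1×55.845 + 1×15.999 = 71.844 g/mol.
Mass of FeO per formula unit = 2.1300 × 71.844 = 153.028 g.
FeO wt% = 153.028 / 470.302 × 100 = 32.54%.

32.54 wt%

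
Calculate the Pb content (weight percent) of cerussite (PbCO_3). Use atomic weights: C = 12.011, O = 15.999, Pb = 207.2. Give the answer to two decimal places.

M(PbCO_3) = 267.208 g/mol.
Pb contributes 1 × 207.2 = 207.200 g per mole.
207.200/267.208 = 0.7754 → 77.54%.

77.54 weight percent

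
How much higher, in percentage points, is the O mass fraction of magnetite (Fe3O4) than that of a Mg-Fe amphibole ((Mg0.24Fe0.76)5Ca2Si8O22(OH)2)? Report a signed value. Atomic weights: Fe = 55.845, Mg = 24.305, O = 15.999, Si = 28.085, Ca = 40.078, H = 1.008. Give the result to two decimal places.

-13.55 percentage points

M(Fe3O4) = 231.531 g/mol, so wt% O = 63.996/231.531 × 100 = 27.64%.
M((Mg0.24Fe0.76)5Ca2Si8O22(OH)2) = 932.205 g/mol, so wt% O = 383.976/932.205 × 100 = 41.19%.
27.64 − 41.19 = -13.55 pp.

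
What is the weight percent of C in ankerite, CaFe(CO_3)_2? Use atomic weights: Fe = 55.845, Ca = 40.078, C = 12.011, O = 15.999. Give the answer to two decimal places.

Molar mass of CaFe(CO_3)_2: 1×40.078 + 1×55.845 + 2×12.011 + 6×15.999 = 215.939 g/mol.
Mass of C per formula unit: 2 × 12.011 = 24.022 g.
Weight fraction C = 24.022 / 215.939 = 0.1112.

11.12 mass %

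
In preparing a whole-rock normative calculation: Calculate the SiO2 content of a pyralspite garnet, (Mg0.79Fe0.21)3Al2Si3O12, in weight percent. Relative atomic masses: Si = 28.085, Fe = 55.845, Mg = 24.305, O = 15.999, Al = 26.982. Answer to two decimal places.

Formula mass = 422.992 g/mol.
3 Si → 3.0000 mol SiO2 per formula unit; M(SiO2) = 60.083, so SiO2 mass = 180.249 g.
180.249/422.992 × 100 = 42.61 wt%.

42.61 wt%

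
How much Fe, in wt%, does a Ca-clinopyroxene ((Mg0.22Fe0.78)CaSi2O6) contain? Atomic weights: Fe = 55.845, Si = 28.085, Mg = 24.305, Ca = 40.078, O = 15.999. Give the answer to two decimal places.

18.06 wt%

Formula mass = 0.22·24.305 + 0.78·55.845 + 1·40.078 + 2·28.085 + 6·15.999 = 241.148 g/mol, of which 43.559 g is Fe.
So Fe makes up 43.559/241.148 = 0.1806 of the mass, i.e. 18.06%.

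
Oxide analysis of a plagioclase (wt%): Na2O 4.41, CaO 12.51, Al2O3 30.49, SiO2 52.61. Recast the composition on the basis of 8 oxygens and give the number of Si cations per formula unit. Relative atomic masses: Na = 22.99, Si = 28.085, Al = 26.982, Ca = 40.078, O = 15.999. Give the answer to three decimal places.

4.41 wt% Na2O ÷ 61.979 g/mol = 0.07115 mol, giving 0.14230 Na and 0.07115 O.
12.51 wt% CaO ÷ 56.077 g/mol = 0.22309 mol, giving 0.22309 Ca and 0.22309 O.
30.49 wt% Al2O3 ÷ 101.961 g/mol = 0.29904 mol, giving 0.59808 Al and 0.89712 O.
52.61 wt% SiO2 ÷ 60.083 g/mol = 0.87562 mol, giving 0.87562 Si and 1.75124 O.
Oxygen sums to 2.94260; scaling by 8/2.94260 = 2.71868 puts the formula on 8 O.
Si: 0.87562 × 2.71868 = 2.381 atoms per formula unit.

2.381 Si apfu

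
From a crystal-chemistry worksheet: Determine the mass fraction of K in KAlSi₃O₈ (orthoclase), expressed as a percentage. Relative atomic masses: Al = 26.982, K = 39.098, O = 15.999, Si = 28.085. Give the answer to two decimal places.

Molar mass of KAlSi₃O₈: 1·39.098 + 1·26.982 + 3·28.085 + 8·15.999 = 278.327 g/mol.
Mass of K per formula unit: 1 × 39.098 = 39.098 g.
Weight fraction K = 39.098 / 278.327 = 0.1405.

14.05 weight percent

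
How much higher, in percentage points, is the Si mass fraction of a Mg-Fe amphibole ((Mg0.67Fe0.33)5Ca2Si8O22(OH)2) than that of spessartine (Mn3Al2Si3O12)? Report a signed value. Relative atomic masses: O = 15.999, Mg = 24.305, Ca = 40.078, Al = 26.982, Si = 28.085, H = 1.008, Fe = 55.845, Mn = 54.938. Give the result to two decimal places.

First mineral: 224.680 g Si in 864.394 g formula = 25.99 wt% Si.
Second mineral: 84.255 g Si in 495.021 g formula = 17.02 wt% Si.
25.99% − 17.02% gives a difference of 8.97 percentage points.

8.97 percentage points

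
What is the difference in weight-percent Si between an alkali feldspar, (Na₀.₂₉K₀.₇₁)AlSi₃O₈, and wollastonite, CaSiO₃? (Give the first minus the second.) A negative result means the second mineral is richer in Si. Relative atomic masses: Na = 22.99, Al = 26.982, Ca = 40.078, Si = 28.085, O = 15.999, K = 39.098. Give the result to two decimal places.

6.61 percentage points

M((Na₀.₂₉K₀.₇₁)AlSi₃O₈) = 273.656 g/mol, so wt% Si = 84.255/273.656 × 100 = 30.79%.
M(CaSiO₃) = 116.160 g/mol, so wt% Si = 28.085/116.160 × 100 = 24.18%.
30.79 − 24.18 = 6.61 pp.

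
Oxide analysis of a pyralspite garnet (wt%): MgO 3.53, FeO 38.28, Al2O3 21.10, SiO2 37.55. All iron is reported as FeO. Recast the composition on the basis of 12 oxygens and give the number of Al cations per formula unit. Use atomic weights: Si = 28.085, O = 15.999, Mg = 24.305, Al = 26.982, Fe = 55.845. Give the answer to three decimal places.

MgO (M=40.304): mol = 0.08758; Mg = 0.08758, O = 0.08758.
FeO (M=71.844): mol = 0.53282; Fe = 0.53282, O = 0.53282.
Al2O3 (M=101.961): mol = 0.20694; Al = 0.41388, O = 0.62082.
SiO2 (M=60.083): mol = 0.62497; Si = 0.62497, O = 1.24994.
ΣO = 2.49116; factor = 12/ΣO = 4.81703.
Al apfu = 0.41388 × 4.81703 = 1.994.

1.994 Al apfu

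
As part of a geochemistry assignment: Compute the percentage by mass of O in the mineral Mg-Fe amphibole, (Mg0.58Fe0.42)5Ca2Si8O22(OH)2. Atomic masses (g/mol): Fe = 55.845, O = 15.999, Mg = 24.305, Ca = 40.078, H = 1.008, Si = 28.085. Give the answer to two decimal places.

43.70 weight percent

M((Mg0.58Fe0.42)5Ca2Si8O22(OH)2) = 878.587 g/mol.
O contributes 24 × 15.999 = 383.976 g per mole.
383.976/878.587 = 0.4370 → 43.70%.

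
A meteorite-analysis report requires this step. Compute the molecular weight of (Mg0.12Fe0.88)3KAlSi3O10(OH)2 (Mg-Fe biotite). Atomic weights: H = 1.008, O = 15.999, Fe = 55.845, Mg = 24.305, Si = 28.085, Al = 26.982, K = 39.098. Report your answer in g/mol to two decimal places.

The formula mass is the sum 0.36(24.305) + 2.64(55.845) + 1(39.098) + 1(26.982) + 3(28.085) + 12(15.999) + 2(1.008).

500.52 g/mol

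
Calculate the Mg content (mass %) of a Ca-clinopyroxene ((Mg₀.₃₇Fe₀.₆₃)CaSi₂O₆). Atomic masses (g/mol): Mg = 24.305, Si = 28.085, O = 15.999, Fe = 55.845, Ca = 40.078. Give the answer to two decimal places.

3.80 mass %

Molar mass of (Mg₀.₃₇Fe₀.₆₃)CaSi₂O₆: 0.37·24.305 + 0.63·55.845 + 1·40.078 + 2·28.085 + 6·15.999 = 236.417 g/mol.
Mass of Mg per formula unit: 0.37 × 24.305 = 8.993 g.
Weight fraction Mg = 8.993 / 236.417 = 0.0380.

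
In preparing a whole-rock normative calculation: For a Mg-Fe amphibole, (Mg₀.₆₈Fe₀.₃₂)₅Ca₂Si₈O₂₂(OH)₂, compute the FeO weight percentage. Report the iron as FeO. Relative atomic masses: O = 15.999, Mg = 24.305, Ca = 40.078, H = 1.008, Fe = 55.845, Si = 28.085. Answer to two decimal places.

M((Mg₀.₆₈Fe₀.₃₂)₅Ca₂Si₈O₂₂(OH)₂) = 862.817 g/mol; M(FeO) = 71.844 g/mol.
Moles FeO per formula unit = 1.60 Fe ÷ 1 = 1.6000.
FeO fraction = (1.6000 × 71.844) / 862.817 = 114.950/862.817 = 0.1332.

13.32 wt%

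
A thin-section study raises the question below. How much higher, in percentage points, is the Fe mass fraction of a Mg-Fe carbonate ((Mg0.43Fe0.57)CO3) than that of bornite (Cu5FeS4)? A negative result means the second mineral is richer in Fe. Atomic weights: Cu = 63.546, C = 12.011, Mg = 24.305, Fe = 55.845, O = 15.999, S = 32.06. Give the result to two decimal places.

19.99 percentage points

M((Mg0.43Fe0.57)CO3) = 102.291 g/mol, so wt% Fe = 31.832/102.291 × 100 = 31.12%.
M(Cu5FeS4) = 501.815 g/mol, so wt% Fe = 55.845/501.815 × 100 = 11.13%.
31.12 − 11.13 = 19.99 pp.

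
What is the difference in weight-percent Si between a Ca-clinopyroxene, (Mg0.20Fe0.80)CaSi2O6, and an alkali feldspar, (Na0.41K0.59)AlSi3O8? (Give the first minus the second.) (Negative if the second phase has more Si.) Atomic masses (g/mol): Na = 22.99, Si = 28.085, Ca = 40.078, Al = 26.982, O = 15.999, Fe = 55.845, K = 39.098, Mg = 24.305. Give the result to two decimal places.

Si in (Mg0.20Fe0.80)CaSi2O6: molar mass 241.779 g/mol; 2×28.085 = 56.170 g → 23.23 wt%.
Si in (Na0.41K0.59)AlSi3O8: molar mass 271.723 g/mol; 3×28.085 = 84.255 g → 31.01 wt%.
Difference = 23.23 − 31.01 = -7.78 percentage points.

-7.78 percentage points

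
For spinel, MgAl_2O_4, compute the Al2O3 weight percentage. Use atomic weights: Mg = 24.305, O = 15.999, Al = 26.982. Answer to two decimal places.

Molar mass of MgAl_2O_4 = 1·24.305 + 2·26.982 + 4·15.999 = 142.265 g/mol.
Each formula unit contains 2 Al, equivalent to 2/2 = 1.0000 mol Al2O3.
M(Al2O3) = 2×26.982 + 3×15.999 = 101.961 g/mol.
Mass of Al2O3 per formula unit = 1.0000 × 101.961 = 101.961 g.
Al2O3 wt% = 101.961 / 142.265 × 100 = 71.67%.

71.67 wt%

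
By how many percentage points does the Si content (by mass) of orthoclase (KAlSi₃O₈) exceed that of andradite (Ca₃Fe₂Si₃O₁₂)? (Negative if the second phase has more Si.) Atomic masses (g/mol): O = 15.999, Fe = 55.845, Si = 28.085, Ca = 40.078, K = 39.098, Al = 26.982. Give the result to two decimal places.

13.69 percentage points

Si in KAlSi₃O₈: molar mass 278.327 g/mol; 3×28.085 = 84.255 g → 30.27 wt%.
Si in Ca₃Fe₂Si₃O₁₂: molar mass 508.167 g/mol; 3×28.085 = 84.255 g → 16.58 wt%.
Difference = 30.27 − 16.58 = 13.69 percentage points.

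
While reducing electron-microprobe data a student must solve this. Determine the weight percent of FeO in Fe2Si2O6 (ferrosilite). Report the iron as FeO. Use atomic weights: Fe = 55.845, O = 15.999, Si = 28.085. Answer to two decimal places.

M(Fe2Si2O6) = 263.854 g/mol; M(FeO) = 71.844 g/mol.
Moles FeO per formula unit = 2 Fe ÷ 1 = 2.0000.
FeO fraction = (2.0000 × 71.844) / 263.854 = 143.688/263.854 = 0.5446.

54.46 wt%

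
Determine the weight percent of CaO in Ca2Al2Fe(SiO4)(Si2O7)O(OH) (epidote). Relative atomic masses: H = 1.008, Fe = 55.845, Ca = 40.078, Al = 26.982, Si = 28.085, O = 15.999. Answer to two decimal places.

M(Ca2Al2Fe(SiO4)(Si2O7)O(OH)) = 483.215 g/mol; M(CaO) = 56.077 g/mol.
Moles CaO per formula unit = 2 Ca ÷ 1 = 2.0000.
CaO fraction = (2.0000 × 56.077) / 483.215 = 112.154/483.215 = 0.2321.

23.21 wt%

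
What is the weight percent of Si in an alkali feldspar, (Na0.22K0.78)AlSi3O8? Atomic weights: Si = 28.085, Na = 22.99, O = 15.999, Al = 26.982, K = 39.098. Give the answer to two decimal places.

30.66 mass %

Molar mass of (Na0.22K0.78)AlSi3O8: 0.22·22.99 + 0.78·39.098 + 1·26.982 + 3·28.085 + 8·15.999 = 274.783 g/mol.
Mass of Si per formula unit: 3 × 28.085 = 84.255 g.
Weight fraction Si = 84.255 / 274.783 = 0.3066.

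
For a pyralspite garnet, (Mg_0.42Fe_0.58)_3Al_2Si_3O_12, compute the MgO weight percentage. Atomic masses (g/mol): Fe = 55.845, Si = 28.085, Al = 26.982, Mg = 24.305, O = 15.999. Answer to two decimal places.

Molar mass of (Mg_0.42Fe_0.58)_3Al_2Si_3O_12 = 1.26*24.305 + 1.74*55.845 + 2*26.982 + 3*28.085 + 12*15.999 = 458.002 g/mol.
Each formula unit contains 1.26 Mg, equivalent to 1.26/1 = 1.2600 mol MgO.
M(MgO) = 1×24.305 + 1×15.999 = 40.304 g/mol.
Mass of MgO per formula unit = 1.2600 × 40.304 = 50.783 g.
MgO wt% = 50.783 / 458.002 × 100 = 11.09%.

11.09 wt%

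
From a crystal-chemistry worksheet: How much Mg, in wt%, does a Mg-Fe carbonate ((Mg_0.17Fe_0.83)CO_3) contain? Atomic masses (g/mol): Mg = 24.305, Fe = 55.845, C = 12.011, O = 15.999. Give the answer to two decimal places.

3.74 wt%

Formula mass = 0.17×24.305 + 0.83×55.845 + 1×12.011 + 3×15.999 = 110.491 g/mol, of which 4.132 g is Mg.
So Mg makes up 4.132/110.491 = 0.0374 of the mass, i.e. 3.74%.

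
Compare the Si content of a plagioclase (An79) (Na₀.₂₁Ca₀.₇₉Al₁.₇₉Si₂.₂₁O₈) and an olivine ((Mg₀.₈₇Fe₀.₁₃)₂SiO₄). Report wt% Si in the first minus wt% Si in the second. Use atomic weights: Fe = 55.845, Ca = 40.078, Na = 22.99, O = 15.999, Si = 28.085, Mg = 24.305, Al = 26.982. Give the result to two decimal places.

3.72 percentage points

First mineral: 62.068 g Si in 274.847 g formula = 22.58 wt% Si.
Second mineral: 28.085 g Si in 148.891 g formula = 18.86 wt% Si.
22.58% − 18.86% gives a difference of 3.72 percentage points.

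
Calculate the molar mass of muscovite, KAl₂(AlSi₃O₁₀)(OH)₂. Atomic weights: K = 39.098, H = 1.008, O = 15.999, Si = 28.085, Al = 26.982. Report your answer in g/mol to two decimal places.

K: 1 × 39.098 = 39.0980
Al: 3 × 26.982 = 80.9460
Si: 3 × 28.085 = 84.2550
O: 12 × 15.999 = 191.9880
H: 2 × 1.008 = 2.0160
Summing the contributions gives the formula mass.

398.30 g/mol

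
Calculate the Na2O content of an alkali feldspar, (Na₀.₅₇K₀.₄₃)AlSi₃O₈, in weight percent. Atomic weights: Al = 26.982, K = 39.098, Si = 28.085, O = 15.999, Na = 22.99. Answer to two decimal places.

M((Na₀.₅₇K₀.₄₃)AlSi₃O₈) = 269.145 g/mol; M(Na2O) = 61.979 g/mol.
Moles Na2O per formula unit = 0.57 Na ÷ 2 = 0.2850.
Na2O fraction = (0.2850 × 61.979) / 269.145 = 17.664/269.145 = 0.0656.

6.56 wt%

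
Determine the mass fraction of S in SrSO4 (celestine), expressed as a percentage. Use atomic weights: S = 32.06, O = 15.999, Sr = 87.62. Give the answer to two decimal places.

17.45 wt%

Molar mass of SrSO4: 1*87.62 + 1*32.06 + 4*15.999 = 183.676 g/mol.
Mass of S per formula unit: 1 × 32.06 = 32.060 g.
Weight fraction S = 32.060 / 183.676 = 0.1745.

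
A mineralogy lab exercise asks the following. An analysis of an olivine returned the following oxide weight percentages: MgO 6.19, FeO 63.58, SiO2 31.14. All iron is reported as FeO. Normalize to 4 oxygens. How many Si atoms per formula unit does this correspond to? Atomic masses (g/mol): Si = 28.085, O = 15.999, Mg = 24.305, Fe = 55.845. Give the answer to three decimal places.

0.999 Si apfu

6.19 wt% MgO ÷ 40.304 g/mol = 0.15358 mol, giving 0.15358 Mg and 0.15358 O.
63.58 wt% FeO ÷ 71.844 g/mol = 0.88497 mol, giving 0.88497 Fe and 0.88497 O.
31.14 wt% SiO2 ÷ 60.083 g/mol = 0.51828 mol, giving 0.51828 Si and 1.03656 O.
Oxygen sums to 2.07511; scaling by 4/2.07511 = 1.92761 puts the formula on 4 O.
Si: 0.51828 × 1.92761 = 0.999 atoms per formula unit.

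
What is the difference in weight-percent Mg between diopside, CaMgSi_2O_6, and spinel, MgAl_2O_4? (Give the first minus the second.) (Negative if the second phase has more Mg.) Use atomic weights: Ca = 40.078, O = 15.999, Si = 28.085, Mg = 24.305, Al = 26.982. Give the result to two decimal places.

M(CaMgSi_2O_6) = 216.547 g/mol, so wt% Mg = 24.305/216.547 × 100 = 11.22%.
M(MgAl_2O_4) = 142.265 g/mol, so wt% Mg = 24.305/142.265 × 100 = 17.08%.
11.22 − 17.08 = -5.86 pp.

-5.86 percentage points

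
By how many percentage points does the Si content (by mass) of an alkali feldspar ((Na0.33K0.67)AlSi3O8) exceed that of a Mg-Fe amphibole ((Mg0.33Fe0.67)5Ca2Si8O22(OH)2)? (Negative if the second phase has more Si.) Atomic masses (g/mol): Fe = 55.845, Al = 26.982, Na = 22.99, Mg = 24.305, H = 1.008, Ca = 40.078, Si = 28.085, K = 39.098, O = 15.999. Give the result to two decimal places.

First mineral: 84.255 g Si in 273.011 g formula = 30.86 wt% Si.
Second mineral: 224.680 g Si in 918.012 g formula = 24.47 wt% Si.
30.86% − 24.47% gives a difference of 6.39 percentage points.

6.39 percentage points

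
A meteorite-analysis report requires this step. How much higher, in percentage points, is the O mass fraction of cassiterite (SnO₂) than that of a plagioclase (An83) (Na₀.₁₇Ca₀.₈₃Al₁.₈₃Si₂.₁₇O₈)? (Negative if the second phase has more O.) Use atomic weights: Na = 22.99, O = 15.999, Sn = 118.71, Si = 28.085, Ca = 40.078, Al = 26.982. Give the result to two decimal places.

M(SnO₂) = 150.708 g/mol, so wt% O = 31.998/150.708 × 100 = 21.23%.
M(Na₀.₁₇Ca₀.₈₃Al₁.₈₃Si₂.₁₇O₈) = 275.487 g/mol, so wt% O = 127.992/275.487 × 100 = 46.46%.
21.23 − 46.46 = -25.23 pp.

-25.23 percentage points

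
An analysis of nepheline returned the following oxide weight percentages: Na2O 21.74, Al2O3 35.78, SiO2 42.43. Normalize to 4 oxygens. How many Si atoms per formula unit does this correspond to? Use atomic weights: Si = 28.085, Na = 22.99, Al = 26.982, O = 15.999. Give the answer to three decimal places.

1.003 Si apfu

21.74 wt% Na2O ÷ 61.979 g/mol = 0.35076 mol, giving 0.70152 Na and 0.35076 O.
35.78 wt% Al2O3 ÷ 101.961 g/mol = 0.35092 mol, giving 0.70184 Al and 1.05276 O.
42.43 wt% SiO2 ÷ 60.083 g/mol = 0.70619 mol, giving 0.70619 Si and 1.41238 O.
Oxygen sums to 2.81590; scaling by 4/2.81590 = 1.42050 puts the formula on 4 O.
Si: 0.70619 × 1.42050 = 1.003 atoms per formula unit.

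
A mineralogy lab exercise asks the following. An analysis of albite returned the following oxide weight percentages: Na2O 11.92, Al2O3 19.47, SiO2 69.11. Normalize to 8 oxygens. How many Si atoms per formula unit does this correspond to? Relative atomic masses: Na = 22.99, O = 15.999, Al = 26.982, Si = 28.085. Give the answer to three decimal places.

Na2O (M=61.979): mol = 0.19232; Na = 0.38464, O = 0.19232.
Al2O3 (M=101.961): mol = 0.19096; Al = 0.38192, O = 0.57288.
SiO2 (M=60.083): mol = 1.15024; Si = 1.15024, O = 2.30048.
ΣO = 3.06568; factor = 8/ΣO = 2.60954.
Si apfu = 1.15024 × 2.60954 = 3.002.

3.002 Si apfu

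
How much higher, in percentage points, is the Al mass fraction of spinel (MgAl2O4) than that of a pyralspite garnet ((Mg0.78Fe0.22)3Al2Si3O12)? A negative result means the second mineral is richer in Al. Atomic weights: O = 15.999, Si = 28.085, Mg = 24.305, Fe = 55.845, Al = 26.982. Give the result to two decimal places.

Al in MgAl2O4: molar mass 142.265 g/mol; 2×26.982 = 53.964 g → 37.93 wt%.
Al in (Mg0.78Fe0.22)3Al2Si3O12: molar mass 423.938 g/mol; 2×26.982 = 53.964 g → 12.73 wt%.
Difference = 37.93 − 12.73 = 25.20 percentage points.

25.20 percentage points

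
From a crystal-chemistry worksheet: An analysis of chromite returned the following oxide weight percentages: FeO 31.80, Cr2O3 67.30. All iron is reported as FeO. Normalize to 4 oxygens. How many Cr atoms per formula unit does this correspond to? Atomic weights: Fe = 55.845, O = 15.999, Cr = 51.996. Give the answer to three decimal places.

2.000 Cr apfu

FeO (M=71.844): mol = 0.44263; Fe = 0.44263, O = 0.44263.
Cr2O3 (M=151.989): mol = 0.44280; Cr = 0.88560, O = 1.32840.
ΣO = 1.77103; factor = 4/ΣO = 2.25857.
Cr apfu = 0.88560 × 2.25857 = 2.000.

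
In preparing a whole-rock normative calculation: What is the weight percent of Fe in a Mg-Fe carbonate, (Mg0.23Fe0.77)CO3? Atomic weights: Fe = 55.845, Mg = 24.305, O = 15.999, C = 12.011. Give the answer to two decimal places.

Molar mass of (Mg0.23Fe0.77)CO3: 0.23×24.305 + 0.77×55.845 + 1×12.011 + 3×15.999 = 108.599 g/mol.
Mass of Fe per formula unit: 0.77 × 55.845 = 43.001 g.
Weight fraction Fe = 43.001 / 108.599 = 0.3960.

39.60 mass %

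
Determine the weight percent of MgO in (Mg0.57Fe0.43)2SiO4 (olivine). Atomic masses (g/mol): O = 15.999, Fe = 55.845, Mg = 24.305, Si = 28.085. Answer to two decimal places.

Molar mass of (Mg0.57Fe0.43)2SiO4 = 1.14*24.305 + 0.86*55.845 + 1*28.085 + 4*15.999 = 167.815 g/mol.
Each formula unit contains 1.14 Mg, equivalent to 1.14/1 = 1.1400 mol MgO.
M(MgO) = 1×24.305 + 1×15.999 = 40.304 g/mol.
Mass of MgO per formula unit = 1.1400 × 40.304 = 45.947 g.
MgO wt% = 45.947 / 167.815 × 100 = 27.38%.

27.38 wt%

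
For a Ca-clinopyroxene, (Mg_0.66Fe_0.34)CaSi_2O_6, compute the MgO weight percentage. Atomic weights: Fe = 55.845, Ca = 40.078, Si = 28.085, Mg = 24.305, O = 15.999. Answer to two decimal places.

Formula mass = 227.271 g/mol.
0.66 Mg → 0.6600 mol MgO per formula unit; M(MgO) = 40.304, so MgO mass = 26.601 g.
26.601/227.271 × 100 = 11.70 wt%.

11.70 wt%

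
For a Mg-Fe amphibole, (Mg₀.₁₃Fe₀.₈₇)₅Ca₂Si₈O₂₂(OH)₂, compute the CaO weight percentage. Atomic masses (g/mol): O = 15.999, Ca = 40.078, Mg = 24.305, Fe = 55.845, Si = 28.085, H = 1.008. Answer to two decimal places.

11.81 wt%

Molar mass of (Mg₀.₁₃Fe₀.₈₇)₅Ca₂Si₈O₂₂(OH)₂ = 0.65×24.305 + 4.35×55.845 + 2×40.078 + 8×28.085 + 24×15.999 + 2×1.008 = 949.552 g/mol.
Each formula unit contains 2 Ca, equivalent to 2/1 = 2.0000 mol CaO.
M(CaO) = 1×40.078 + 1×15.999 = 56.077 g/mol.
Mass of CaO per formula unit = 2.0000 × 56.077 = 112.154 g.
CaO wt% = 112.154 / 949.552 × 100 = 11.81%.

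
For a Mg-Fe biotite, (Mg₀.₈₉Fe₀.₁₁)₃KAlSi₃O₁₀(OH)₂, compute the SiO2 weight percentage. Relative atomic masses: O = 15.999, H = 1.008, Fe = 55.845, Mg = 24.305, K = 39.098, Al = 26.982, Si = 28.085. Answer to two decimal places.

Molar mass of (Mg₀.₈₉Fe₀.₁₁)₃KAlSi₃O₁₀(OH)₂ = 2.67*24.305 + 0.33*55.845 + 1*39.098 + 1*26.982 + 3*28.085 + 12*15.999 + 2*1.008 = 427.662 g/mol.
Each formula unit contains 3 Si, equivalent to 3/1 = 3.0000 mol SiO2.
M(SiO2) = 1×28.085 + 2×15.999 = 60.083 g/mol.
Mass of SiO2 per formula unit = 3.0000 × 60.083 = 180.249 g.
SiO2 wt% = 180.249 / 427.662 × 100 = 42.15%.

42.15 wt%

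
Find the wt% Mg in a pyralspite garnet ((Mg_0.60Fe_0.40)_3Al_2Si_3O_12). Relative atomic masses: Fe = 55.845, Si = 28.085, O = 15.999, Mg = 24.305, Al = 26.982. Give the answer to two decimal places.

Formula mass = 1.80*24.305 + 1.20*55.845 + 2*26.982 + 3*28.085 + 12*15.999 = 440.970 g/mol, of which 43.749 g is Mg.
So Mg makes up 43.749/440.970 = 0.0992 of the mass, i.e. 9.92%.

9.92 weight percent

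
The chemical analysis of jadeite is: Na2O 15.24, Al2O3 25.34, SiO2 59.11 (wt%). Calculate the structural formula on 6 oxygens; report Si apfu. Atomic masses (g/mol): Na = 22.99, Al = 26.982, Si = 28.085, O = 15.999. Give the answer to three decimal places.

1.995 Si apfu

Na2O (M=61.979): mol = 0.24589; Na = 0.49178, O = 0.24589.
Al2O3 (M=101.961): mol = 0.24853; Al = 0.49706, O = 0.74559.
SiO2 (M=60.083): mol = 0.98381; Si = 0.98381, O = 1.96762.
ΣO = 2.95910; factor = 6/ΣO = 2.02764.
Si apfu = 0.98381 × 2.02764 = 1.995.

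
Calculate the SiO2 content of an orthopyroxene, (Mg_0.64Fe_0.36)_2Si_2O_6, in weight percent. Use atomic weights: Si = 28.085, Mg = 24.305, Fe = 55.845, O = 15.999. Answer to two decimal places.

53.77 wt%

Molar mass of (Mg_0.64Fe_0.36)_2Si_2O_6 = 1.28·24.305 + 0.72·55.845 + 2·28.085 + 6·15.999 = 223.483 g/mol.
Each formula unit contains 2 Si, equivalent to 2/1 = 2.0000 mol SiO2.
M(SiO2) = 1×28.085 + 2×15.999 = 60.083 g/mol.
Mass of SiO2 per formula unit = 2.0000 × 60.083 = 120.166 g.
SiO2 wt% = 120.166 / 223.483 × 100 = 53.77%.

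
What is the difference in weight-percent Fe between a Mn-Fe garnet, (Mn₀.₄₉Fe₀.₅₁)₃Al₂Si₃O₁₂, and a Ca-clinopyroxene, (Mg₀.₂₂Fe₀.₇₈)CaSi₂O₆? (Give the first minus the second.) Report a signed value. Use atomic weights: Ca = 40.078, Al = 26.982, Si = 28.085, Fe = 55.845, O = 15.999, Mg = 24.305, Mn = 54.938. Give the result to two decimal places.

M((Mn₀.₄₉Fe₀.₅₁)₃Al₂Si₃O₁₂) = 496.409 g/mol, so wt% Fe = 85.443/496.409 × 100 = 17.21%.
M((Mg₀.₂₂Fe₀.₇₈)CaSi₂O₆) = 241.148 g/mol, so wt% Fe = 43.559/241.148 × 100 = 18.06%.
17.21 − 18.06 = -0.85 pp.

-0.85 percentage points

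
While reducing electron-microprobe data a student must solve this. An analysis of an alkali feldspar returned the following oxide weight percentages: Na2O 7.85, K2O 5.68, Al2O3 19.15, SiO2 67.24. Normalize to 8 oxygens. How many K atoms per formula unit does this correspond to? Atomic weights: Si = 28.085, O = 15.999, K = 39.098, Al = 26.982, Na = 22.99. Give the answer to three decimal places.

7.85 wt% Na2O ÷ 61.979 g/mol = 0.12666 mol, giving 0.25332 Na and 0.12666 O.
5.68 wt% K2O ÷ 94.195 g/mol = 0.06030 mol, giving 0.12060 K and 0.06030 O.
19.15 wt% Al2O3 ÷ 101.961 g/mol = 0.18782 mol, giving 0.37564 Al and 0.56346 O.
67.24 wt% SiO2 ÷ 60.083 g/mol = 1.11912 mol, giving 1.11912 Si and 2.23824 O.
Oxygen sums to 2.98866; scaling by 8/2.98866 = 2.67678 puts the formula on 8 O.
K: 0.12060 × 2.67678 = 0.323 atoms per formula unit.

0.323 K apfu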